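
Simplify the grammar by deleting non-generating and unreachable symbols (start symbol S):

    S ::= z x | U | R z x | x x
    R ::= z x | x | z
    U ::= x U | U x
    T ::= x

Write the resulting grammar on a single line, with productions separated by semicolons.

S ::= z x | R z x | x x; R ::= z x | x | z

Generating nonterminals: {R, S, T}.
Reachable from S after that: {R, S}.
Removed useless symbols: {T, U} and every production mentioning them.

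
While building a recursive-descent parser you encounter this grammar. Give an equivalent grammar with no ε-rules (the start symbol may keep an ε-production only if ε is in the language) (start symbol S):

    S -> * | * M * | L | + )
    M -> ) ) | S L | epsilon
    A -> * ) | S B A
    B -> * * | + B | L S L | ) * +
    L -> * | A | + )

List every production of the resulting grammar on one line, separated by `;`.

The nullable symbols are {M}.
ε ∉ L(G), so no ε-production is kept.
Expand every rule over subsets of its nullable positions: S → * M * gives * M * | * *.

S -> * | * M * | * * | L | + ); M -> ) ) | S L; A -> * ) | S B A; B -> * * | + B | L S L | ) * +; L -> * | A | + )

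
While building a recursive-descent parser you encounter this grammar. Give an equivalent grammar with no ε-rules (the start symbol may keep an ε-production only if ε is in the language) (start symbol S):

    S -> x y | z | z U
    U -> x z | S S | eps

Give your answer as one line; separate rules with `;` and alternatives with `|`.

S -> x y | z | z U; U -> x z | S S

The nullable symbols are {U}.
ε ∉ L(G), so no ε-production is kept.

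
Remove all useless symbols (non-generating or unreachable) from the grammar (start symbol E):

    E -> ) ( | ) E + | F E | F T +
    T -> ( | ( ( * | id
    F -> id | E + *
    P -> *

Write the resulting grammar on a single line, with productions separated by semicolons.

E -> ) ( | ) E + | F E | F T +; T -> ( | ( ( * | id; F -> id | E + *

Generating nonterminals: {E, F, P, T}.
Reachable from E after that: {E, F, T}.
Removed useless symbols: {P} and every production mentioning them.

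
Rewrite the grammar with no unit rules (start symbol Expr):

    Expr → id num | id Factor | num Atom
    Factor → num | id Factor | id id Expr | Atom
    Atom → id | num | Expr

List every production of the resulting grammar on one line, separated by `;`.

Unit pairs: Atom ⇒* {Expr}; Factor ⇒* {Atom, Expr}.
For each unit pair (A, B), copy every non-unit production of B to A, then drop all unit productions.

Expr → id num | id Factor | num Atom; Factor → id | num | id Factor | id id Expr | id num | num Atom; Atom → id | num | id num | id Factor | num Atom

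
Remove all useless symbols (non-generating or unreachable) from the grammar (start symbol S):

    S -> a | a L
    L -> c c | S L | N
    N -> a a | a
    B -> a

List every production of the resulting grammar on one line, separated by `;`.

Generating nonterminals: {B, L, N, S}.
Reachable from S after that: {L, N, S}.
Removed useless symbols: {B} and every production mentioning them.

S -> a | a L; L -> c c | S L | N; N -> a a | a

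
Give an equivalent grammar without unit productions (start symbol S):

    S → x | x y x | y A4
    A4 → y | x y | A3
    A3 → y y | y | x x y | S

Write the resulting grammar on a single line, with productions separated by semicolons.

Unit pairs: A3 ⇒* {S}; A4 ⇒* {A3, S}.
For each unit pair (A, B), copy every non-unit production of B to A, then drop all unit productions.

S → x | x y x | y A4; A4 → y | x y | x | x y x | y A4 | y y | x x y; A3 → x | x y x | y A4 | y y | y | x x y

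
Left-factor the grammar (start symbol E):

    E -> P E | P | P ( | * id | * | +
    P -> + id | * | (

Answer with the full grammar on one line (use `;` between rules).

E has alternatives sharing prefix 'P': factor to E → P E' with E' → E | ε | (.
E has alternatives sharing prefix '*': factor to E → * E'' with E'' → id | ε.

E -> + | P E' | * E''; P -> + id | * | (; E' -> E | ε | (; E'' -> id | ε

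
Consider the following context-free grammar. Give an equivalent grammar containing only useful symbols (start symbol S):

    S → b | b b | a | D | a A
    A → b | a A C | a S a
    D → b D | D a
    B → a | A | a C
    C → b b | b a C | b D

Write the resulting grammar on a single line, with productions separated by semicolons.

Generating nonterminals: {A, B, C, S}.
Reachable from S after that: {A, C, S}.
Removed useless symbols: {B, D} and every production mentioning them.

S → b | b b | a | a A; A → b | a A C | a S a; C → b b | b a C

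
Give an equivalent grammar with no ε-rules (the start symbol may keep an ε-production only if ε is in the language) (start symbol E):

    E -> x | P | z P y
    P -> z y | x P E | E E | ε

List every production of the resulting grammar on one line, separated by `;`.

E -> x | P | z P y | z y | ε; P -> z y | x P E | x P | x E | x | E E | E

Nullable set = {E, P}.
ε ∈ L(G) since E is nullable, so keep E → ε.
For each production, add variants omitting each subset of nullable occurrences: E → z P y gives z P y | z y. P → x P E gives x P E | x P | x E | x. P → E E gives E E | E.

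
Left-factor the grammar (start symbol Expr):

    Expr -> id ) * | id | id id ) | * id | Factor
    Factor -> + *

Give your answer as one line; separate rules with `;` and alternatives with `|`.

Expr -> * id | Factor | id Expr1; Factor -> + *; Expr1 -> ) * | ε | id )

Expr has alternatives sharing prefix 'id': factor to Expr → id Expr1 with Expr1 → ) * | ε | id ).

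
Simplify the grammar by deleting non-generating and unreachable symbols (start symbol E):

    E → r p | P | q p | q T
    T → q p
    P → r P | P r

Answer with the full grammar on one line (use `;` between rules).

E → r p | q p | q T; T → q p

Generating nonterminals: {E, T}.
Reachable from E after that: {E, T}.
Removed useless symbols: {P} and every production mentioning them.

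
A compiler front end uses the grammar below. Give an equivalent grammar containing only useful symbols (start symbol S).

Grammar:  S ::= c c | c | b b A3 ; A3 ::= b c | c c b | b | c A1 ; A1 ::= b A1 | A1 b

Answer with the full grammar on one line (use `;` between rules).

Generating nonterminals: {A3, S}.
Reachable from S after that: {A3, S}.
Removed useless symbols: {A1} and every production mentioning them.

S ::= c c | c | b b A3; A3 ::= b c | c c b | b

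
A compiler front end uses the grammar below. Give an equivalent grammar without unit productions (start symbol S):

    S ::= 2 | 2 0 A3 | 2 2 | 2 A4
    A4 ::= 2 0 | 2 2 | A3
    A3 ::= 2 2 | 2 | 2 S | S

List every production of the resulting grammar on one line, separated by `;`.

S ::= 2 | 2 0 A3 | 2 2 | 2 A4; A4 ::= 2 0 | 2 2 | 2 | 2 0 A3 | 2 A4 | 2 S; A3 ::= 2 | 2 0 A3 | 2 2 | 2 A4 | 2 S

Unit pairs: A3 ⇒* {S}; A4 ⇒* {A3, S}.
For every A with A ⇒* B via unit rules, add B's non-unit alternatives to A; then delete every rule of the form X → Y.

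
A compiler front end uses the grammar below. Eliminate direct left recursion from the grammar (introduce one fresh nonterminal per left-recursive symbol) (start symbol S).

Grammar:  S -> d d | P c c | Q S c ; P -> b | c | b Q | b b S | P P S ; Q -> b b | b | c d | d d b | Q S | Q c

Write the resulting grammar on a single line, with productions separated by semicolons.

S -> d d | P c c | Q S c; P -> b P' | c P' | b Q P' | b b S P'; Q -> b b Q' | b Q' | c d Q' | d d b Q'; P' -> P S P' | ε; Q' -> S Q' | c Q' | ε

Directly left-recursive nonterminals: P, Q.
For P: α = {P S}, β = {b, c, b Q, b b S}. Rewrite as P → β P' and P' → α P' | ε.
For Q: α = {S, c}, β = {b b, b, c d, d d b}. Rewrite as Q → β Q' and Q' → α Q' | ε.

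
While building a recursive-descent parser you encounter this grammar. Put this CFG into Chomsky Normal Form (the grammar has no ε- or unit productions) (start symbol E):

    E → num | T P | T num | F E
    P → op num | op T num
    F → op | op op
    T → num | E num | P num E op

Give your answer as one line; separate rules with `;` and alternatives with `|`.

Introduce a nonterminal for each terminal appearing in a rule of length ≥ 2: X1 → num, X2 → op.
Binarize each right-hand side of length ≥ 3 by chaining fresh nonterminals (Y1, Y2, …): affected rules were P → X2 T X1; T → P X1 E X2.

E → num | T P | T X1 | F E; P → X2 X1 | X2 Y1; F → op | X2 X2; T → num | E X1 | P Y2; X1 → num; X2 → op; Y1 → T X1; Y2 → X1 Y3; Y3 → E X2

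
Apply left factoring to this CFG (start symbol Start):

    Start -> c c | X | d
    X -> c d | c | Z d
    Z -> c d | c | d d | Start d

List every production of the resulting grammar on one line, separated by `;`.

X has alternatives sharing prefix 'c': factor to X → c X1 with X1 → d | ε.
Z has alternatives sharing prefix 'c': factor to Z → c Z1 with Z1 → d | ε.

Start -> c c | X | d; X -> Z d | c X1; Z -> d d | Start d | c Z1; X1 -> d | ε; Z1 -> d | ε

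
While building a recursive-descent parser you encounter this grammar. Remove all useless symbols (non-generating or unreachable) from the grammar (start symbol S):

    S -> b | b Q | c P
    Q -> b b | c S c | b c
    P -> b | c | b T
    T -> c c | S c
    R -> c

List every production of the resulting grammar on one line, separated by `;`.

Generating nonterminals: {P, Q, R, S, T}.
Reachable from S after that: {P, Q, S, T}.
Removed useless symbols: {R} and every production mentioning them.

S -> b | b Q | c P; Q -> b b | c S c | b c; P -> b | c | b T; T -> c c | S c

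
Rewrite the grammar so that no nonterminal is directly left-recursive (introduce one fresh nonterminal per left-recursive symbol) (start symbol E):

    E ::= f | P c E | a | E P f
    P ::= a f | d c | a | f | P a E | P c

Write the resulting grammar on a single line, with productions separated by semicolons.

E ::= f E' | P c E E' | a E'; P ::= a f P' | d c P' | a P' | f P'; E' ::= P f E' | ε; P' ::= a E P' | c P' | ε

Left recursion appears on E, P.
For E: α = {P f}, β = {f, P c E, a}. Rewrite as E → β E' and E' → α E' | ε.
For P: α = {a E, c}, β = {a f, d c, a, f}. Rewrite as P → β P' and P' → α P' | ε.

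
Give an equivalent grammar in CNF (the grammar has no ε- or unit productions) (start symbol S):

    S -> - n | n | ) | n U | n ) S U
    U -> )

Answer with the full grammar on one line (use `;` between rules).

S -> X1 X2 | n | ) | X2 U | X2 Y1; U -> ); X1 -> -; X2 -> n; X3 -> ); Y1 -> X3 Y2; Y2 -> S U

Introduce a nonterminal for each terminal appearing in a rule of length ≥ 2: X1 → -, X2 → n, X3 → ).
Binarize each right-hand side of length ≥ 3 by chaining fresh nonterminals (Y1, Y2, …): affected rules were S → X2 X3 S U.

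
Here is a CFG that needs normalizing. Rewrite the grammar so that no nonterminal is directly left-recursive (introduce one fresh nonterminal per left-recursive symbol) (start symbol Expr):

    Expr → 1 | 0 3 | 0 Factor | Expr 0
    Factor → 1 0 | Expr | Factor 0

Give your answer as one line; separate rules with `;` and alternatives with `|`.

Left recursion appears on Expr, Factor.
For Expr: α = {0}, β = {1, 0 3, 0 Factor}. Rewrite as Expr → β Expr1 and Expr1 → α Expr1 | ε.
For Factor: α = {0}, β = {1 0, Expr}. Rewrite as Factor → β Factor1 and Factor1 → α Factor1 | ε.

Expr → 1 Expr1 | 0 3 Expr1 | 0 Factor Expr1; Factor → 1 0 Factor1 | Expr Factor1; Expr1 → 0 Expr1 | ε; Factor1 → 0 Factor1 | ε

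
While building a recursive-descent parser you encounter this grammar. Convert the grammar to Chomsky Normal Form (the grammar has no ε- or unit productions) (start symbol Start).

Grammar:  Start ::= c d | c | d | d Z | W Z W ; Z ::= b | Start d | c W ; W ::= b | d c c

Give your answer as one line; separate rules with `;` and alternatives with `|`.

Start ::= X1 X2 | c | d | X2 Z | W Y1; Z ::= b | Start X2 | X1 W; W ::= b | X2 Y2; X1 ::= c; X2 ::= d; Y1 ::= Z W; Y2 ::= X1 X1

Introduce a nonterminal for each terminal appearing in a rule of length ≥ 2: X1 → c, X2 → d.
Binarize each right-hand side of length ≥ 3 by chaining fresh nonterminals (Y1, Y2, …): affected rules were Start → W Z W; W → X2 X1 X1.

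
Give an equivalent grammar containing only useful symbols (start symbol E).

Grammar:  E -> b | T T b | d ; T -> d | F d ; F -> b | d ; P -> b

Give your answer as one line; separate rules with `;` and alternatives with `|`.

Generating nonterminals: {E, F, P, T}.
Reachable from E after that: {E, F, T}.
Removed useless symbols: {P} and every production mentioning them.

E -> b | T T b | d; T -> d | F d; F -> b | d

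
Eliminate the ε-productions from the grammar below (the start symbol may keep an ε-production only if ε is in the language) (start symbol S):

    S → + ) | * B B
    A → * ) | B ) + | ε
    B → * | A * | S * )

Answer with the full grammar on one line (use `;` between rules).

Nullable set = {A}.
ε ∉ L(G), so no ε-production is kept.

S → + ) | * B B; A → * ) | B ) +; B → * | A * | S * )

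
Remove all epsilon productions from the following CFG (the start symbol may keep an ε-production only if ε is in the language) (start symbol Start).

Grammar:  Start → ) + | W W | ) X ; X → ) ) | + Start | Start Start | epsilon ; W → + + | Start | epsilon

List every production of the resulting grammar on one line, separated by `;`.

Start → ) + | W W | W | ) X | ) | epsilon; X → ) ) | + Start | + | Start Start | Start; W → + + | Start

Nullable nonterminals: {Start, W, X}.
ε ∈ L(G) since Start is nullable, so keep Start → ε.
Add the nullable-subset variants: Start → W W gives W W | W. Start → ) X gives ) X | ). X → + Start gives + Start | +. X → Start Start gives Start Start | Start.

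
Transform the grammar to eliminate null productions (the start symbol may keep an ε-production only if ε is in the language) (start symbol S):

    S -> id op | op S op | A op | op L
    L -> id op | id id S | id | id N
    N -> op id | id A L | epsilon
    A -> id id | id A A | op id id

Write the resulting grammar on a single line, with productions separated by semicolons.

The nullable symbols are {N}.
ε ∉ L(G), so no ε-production is kept.

S -> id op | op S op | A op | op L; L -> id op | id id S | id | id N; N -> op id | id A L; A -> id id | id A A | op id id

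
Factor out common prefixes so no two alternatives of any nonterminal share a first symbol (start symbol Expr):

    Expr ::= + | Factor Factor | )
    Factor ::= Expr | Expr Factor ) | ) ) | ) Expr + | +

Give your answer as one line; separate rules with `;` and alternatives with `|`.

Expr ::= + | Factor Factor | ); Factor ::= + | Expr Factor1 | ) Factor2; Factor1 ::= eps | Factor ); Factor2 ::= ) | Expr +

Factor has alternatives sharing prefix 'Expr': factor to Factor → Expr Factor1 with Factor1 → ε | Factor ).
Factor has alternatives sharing prefix ')': factor to Factor → ) Factor2 with Factor2 → ) | Expr +.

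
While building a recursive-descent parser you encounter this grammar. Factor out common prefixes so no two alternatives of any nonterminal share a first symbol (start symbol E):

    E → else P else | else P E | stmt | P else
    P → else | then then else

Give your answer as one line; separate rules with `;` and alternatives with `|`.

E → stmt | P else | else P E'; P → else | then then else; E' → else | E

E has alternatives sharing prefix 'else P': factor to E → else P E' with E' → else | E.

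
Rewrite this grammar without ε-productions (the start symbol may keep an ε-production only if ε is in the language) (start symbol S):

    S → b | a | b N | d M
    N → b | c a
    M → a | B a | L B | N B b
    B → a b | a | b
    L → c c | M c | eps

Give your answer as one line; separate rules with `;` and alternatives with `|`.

Nullable nonterminals: {L}.
ε ∉ L(G), so no ε-production is kept.
For each production, add variants omitting each subset of nullable occurrences: M → L B gives L B | B.

S → b | a | b N | d M; N → b | c a; M → a | B a | L B | B | N B b; B → a b | a | b; L → c c | M c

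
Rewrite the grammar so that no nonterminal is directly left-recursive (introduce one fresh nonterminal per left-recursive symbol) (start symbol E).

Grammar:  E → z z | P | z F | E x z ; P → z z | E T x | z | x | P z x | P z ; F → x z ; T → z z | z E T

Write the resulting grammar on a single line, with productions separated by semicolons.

E → z z E' | P E' | z F E'; P → z z P' | E T x P' | z P' | x P'; F → x z; T → z z | z E T; E' → x z E' | ε; P' → z x P' | z P' | ε

Left recursion appears on E, P.
For E: α = {x z}, β = {z z, P, z F}. Rewrite as E → β E' and E' → α E' | ε.
For P: α = {z x, z}, β = {z z, E T x, z, x}. Rewrite as P → β P' and P' → α P' | ε.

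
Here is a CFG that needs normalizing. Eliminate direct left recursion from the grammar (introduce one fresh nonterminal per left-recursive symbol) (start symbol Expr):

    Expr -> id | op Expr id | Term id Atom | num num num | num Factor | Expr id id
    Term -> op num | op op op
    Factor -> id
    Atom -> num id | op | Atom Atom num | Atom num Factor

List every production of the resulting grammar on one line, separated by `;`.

Expr -> id Expr1 | op Expr id Expr1 | Term id Atom Expr1 | num num num Expr1 | num Factor Expr1; Term -> op num | op op op; Factor -> id; Atom -> num id Atom1 | op Atom1; Expr1 -> id id Expr1 | ε; Atom1 -> Atom num Atom1 | num Factor Atom1 | ε

Left recursion appears on Expr, Atom.
For Expr: α = {id id}, β = {id, op Expr id, Term id Atom, num num num, num Factor}. Rewrite as Expr → β Expr1 and Expr1 → α Expr1 | ε.
For Atom: α = {Atom num, num Factor}, β = {num id, op}. Rewrite as Atom → β Atom1 and Atom1 → α Atom1 | ε.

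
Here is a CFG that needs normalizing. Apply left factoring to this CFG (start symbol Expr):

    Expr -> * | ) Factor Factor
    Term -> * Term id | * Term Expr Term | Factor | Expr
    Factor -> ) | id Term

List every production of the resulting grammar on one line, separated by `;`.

Term has alternatives sharing prefix '* Term': factor to Term → * Term Term1 with Term1 → id | Expr Term.

Expr -> * | ) Factor Factor; Term -> Factor | Expr | * Term Term1; Factor -> ) | id Term; Term1 -> id | Expr Term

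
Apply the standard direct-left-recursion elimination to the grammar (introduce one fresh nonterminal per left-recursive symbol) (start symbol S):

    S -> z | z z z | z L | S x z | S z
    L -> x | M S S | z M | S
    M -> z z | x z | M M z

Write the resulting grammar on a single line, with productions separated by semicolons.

Left recursion appears on S, M.
For S: α = {x z, z}, β = {z, z z z, z L}. Rewrite as S → β S' and S' → α S' | ε.
For M: α = {M z}, β = {z z, x z}. Rewrite as M → β M' and M' → α M' | ε.

S -> z S' | z z z S' | z L S'; L -> x | M S S | z M | S; M -> z z M' | x z M'; S' -> x z S' | z S' | ε; M' -> M z M' | ε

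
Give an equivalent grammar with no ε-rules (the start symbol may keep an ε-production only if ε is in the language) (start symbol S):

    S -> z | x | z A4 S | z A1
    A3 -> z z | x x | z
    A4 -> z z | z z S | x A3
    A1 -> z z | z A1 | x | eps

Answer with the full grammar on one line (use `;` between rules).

The nullable symbols are {A1}.
ε ∉ L(G), so no ε-production is kept.
Expand every rule over subsets of its nullable positions: A1 → z A1 gives z A1 | z.

S -> z | x | z A4 S | z A1; A3 -> z z | x x | z; A4 -> z z | z z S | x A3; A1 -> z z | z A1 | z | x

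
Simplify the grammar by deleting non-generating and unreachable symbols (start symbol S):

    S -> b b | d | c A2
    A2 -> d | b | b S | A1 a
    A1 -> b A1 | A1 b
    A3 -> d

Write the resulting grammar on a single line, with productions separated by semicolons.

S -> b b | d | c A2; A2 -> d | b | b S

Generating nonterminals: {A2, A3, S}.
Reachable from S after that: {A2, S}.
Removed useless symbols: {A1, A3} and every production mentioning them.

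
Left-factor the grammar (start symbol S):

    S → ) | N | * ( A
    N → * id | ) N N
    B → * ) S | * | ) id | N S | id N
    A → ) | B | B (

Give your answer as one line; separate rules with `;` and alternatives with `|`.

S → ) | N | * ( A; N → * id | ) N N; B → ) id | N S | id N | * B'; A → ) | B A'; B' → ) S | epsilon; A' → epsilon | (

B has alternatives sharing prefix '*': factor to B → * B' with B' → ) S | ε.
A has alternatives sharing prefix 'B': factor to A → B A' with A' → ε | (.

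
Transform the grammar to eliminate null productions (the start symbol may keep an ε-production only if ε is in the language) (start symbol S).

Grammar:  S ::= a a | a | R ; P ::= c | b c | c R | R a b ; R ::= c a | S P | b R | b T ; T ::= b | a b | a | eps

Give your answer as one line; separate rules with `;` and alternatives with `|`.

S ::= a a | a | R; P ::= c | b c | c R | R a b; R ::= c a | S P | b R | b T | b; T ::= b | a b | a

Nullable nonterminals: {T}.
ε ∉ L(G), so no ε-production is kept.
For each production, add variants omitting each subset of nullable occurrences: R → b T gives b T | b.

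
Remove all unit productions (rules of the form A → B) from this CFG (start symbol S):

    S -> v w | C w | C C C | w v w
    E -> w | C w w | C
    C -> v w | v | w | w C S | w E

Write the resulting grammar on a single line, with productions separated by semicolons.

S -> v w | C w | C C C | w v w; E -> w | C w w | v w | v | w C S | w E; C -> v w | v | w | w C S | w E

Unit pairs: E ⇒* {C}.
Replace each nonterminal's rules with the union of the non-unit rules of every nonterminal it unit-derives.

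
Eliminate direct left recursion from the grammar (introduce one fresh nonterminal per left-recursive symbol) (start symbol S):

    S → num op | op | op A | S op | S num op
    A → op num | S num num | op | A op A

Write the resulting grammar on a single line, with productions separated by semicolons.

S → num op S' | op S' | op A S'; A → op num A' | S num num A' | op A'; S' → op S' | num op S' | ε; A' → op A A' | ε

S, A are directly left-recursive.
For S: α = {op, num op}, β = {num op, op, op A}. Rewrite as S → β S' and S' → α S' | ε.
For A: α = {op A}, β = {op num, S num num, op}. Rewrite as A → β A' and A' → α A' | ε.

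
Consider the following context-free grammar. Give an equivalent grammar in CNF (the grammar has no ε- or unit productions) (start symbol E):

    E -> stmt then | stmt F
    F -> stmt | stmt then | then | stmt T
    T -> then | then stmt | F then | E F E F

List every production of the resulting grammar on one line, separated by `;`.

Introduce a nonterminal for each terminal appearing in a rule of length ≥ 2: X1 → stmt, X2 → then.
Binarize each right-hand side of length ≥ 3 by chaining fresh nonterminals (Y1, Y2, …): affected rules were T → E F E F.

E -> X1 X2 | X1 F; F -> stmt | X1 X2 | then | X1 T; T -> then | X2 X1 | F X2 | E Y1; X1 -> stmt; X2 -> then; Y1 -> F Y2; Y2 -> E F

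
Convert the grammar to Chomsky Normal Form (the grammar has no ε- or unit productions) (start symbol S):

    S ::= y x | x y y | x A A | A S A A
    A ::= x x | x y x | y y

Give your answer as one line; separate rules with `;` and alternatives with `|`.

S ::= X1 X2 | X2 Y1 | X2 Y2 | A Y3; A ::= X2 X2 | X2 Y5 | X1 X1; X1 ::= y; X2 ::= x; Y1 ::= X1 X1; Y2 ::= A A; Y3 ::= S Y4; Y4 ::= A A; Y5 ::= X1 X2

Introduce a nonterminal for each terminal appearing in a rule of length ≥ 2: X1 → y, X2 → x.
Binarize each right-hand side of length ≥ 3 by chaining fresh nonterminals (Y1, Y2, …): affected rules were S → X2 X1 X1; S → X2 A A; S → A S A A; A → X2 X1 X2.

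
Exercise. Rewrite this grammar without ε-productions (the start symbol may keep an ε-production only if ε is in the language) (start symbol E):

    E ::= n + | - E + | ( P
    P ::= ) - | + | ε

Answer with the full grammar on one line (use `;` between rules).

E ::= n + | - E + | ( P | (; P ::= ) - | +

Nullable nonterminals: {P}.
ε ∉ L(G), so no ε-production is kept.
Add the nullable-subset variants: E → ( P gives ( P | (.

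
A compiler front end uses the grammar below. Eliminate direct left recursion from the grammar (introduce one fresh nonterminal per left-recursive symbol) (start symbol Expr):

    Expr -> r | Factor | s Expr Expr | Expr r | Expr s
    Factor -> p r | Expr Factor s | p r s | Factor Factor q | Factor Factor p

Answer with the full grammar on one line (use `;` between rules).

Expr -> r Expr1 | Factor Expr1 | s Expr Expr Expr1; Factor -> p r Factor1 | Expr Factor s Factor1 | p r s Factor1; Expr1 -> r Expr1 | s Expr1 | eps; Factor1 -> Factor q Factor1 | Factor p Factor1 | eps

Left recursion appears on Expr, Factor.
For Expr: α = {r, s}, β = {r, Factor, s Expr Expr}. Rewrite as Expr → β Expr1 and Expr1 → α Expr1 | ε.
For Factor: α = {Factor q, Factor p}, β = {p r, Expr Factor s, p r s}. Rewrite as Factor → β Factor1 and Factor1 → α Factor1 | ε.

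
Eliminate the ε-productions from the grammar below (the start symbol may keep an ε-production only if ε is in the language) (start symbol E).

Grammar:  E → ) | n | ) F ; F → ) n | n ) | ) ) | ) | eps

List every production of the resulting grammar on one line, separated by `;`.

E → ) | n | ) F; F → ) n | n ) | ) ) | )

Nullable nonterminals: {F}.
ε ∉ L(G), so no ε-production is kept.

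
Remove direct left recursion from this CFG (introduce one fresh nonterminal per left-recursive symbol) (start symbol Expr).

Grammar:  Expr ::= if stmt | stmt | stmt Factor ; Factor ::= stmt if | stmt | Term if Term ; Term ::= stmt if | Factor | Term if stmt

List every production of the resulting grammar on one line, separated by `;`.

Expr ::= if stmt | stmt | stmt Factor; Factor ::= stmt if | stmt | Term if Term; Term ::= stmt if Term1 | Factor Term1; Term1 ::= if stmt Term1 | ε

Term is directly left-recursive.
For Term: α = {if stmt}, β = {stmt if, Factor}. Rewrite as Term → β Term1 and Term1 → α Term1 | ε.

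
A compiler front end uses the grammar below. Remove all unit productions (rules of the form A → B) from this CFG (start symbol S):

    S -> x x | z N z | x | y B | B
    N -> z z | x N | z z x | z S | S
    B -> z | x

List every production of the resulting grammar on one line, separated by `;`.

S -> z | x | x x | z N z | y B; N -> z | x | x x | z N z | y B | z z | x N | z z x | z S; B -> z | x

Unit pairs: N ⇒* {B, S}; S ⇒* {B}.
For each unit pair (A, B), copy every non-unit production of B to A, then drop all unit productions.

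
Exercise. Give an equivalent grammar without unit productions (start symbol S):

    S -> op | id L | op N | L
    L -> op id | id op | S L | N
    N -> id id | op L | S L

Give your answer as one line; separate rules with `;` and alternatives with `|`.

Unit pairs: L ⇒* {N}; S ⇒* {L, N}.
For each unit pair (A, B), copy every non-unit production of B to A, then drop all unit productions.

S -> op id | id op | S L | op | id L | op N | id id | op L; L -> op id | id op | S L | id id | op L; N -> id id | op L | S L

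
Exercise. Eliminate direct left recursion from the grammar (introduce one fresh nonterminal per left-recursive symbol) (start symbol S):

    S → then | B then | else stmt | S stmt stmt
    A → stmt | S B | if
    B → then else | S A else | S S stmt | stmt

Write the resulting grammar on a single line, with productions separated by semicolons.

S → then S' | B then S' | else stmt S'; A → stmt | S B | if; B → then else | S A else | S S stmt | stmt; S' → stmt stmt S' | ε

Left recursion appears on S.
For S: α = {stmt stmt}, β = {then, B then, else stmt}. Rewrite as S → β S' and S' → α S' | ε.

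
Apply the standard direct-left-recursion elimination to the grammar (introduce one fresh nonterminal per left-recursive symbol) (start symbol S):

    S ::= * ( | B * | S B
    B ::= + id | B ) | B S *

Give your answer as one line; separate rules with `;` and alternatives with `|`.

Left recursion appears on S, B.
For S: α = {B}, β = {* (, B *}. Rewrite as S → β S' and S' → α S' | ε.
For B: α = {), S *}, β = {+ id}. Rewrite as B → β B' and B' → α B' | ε.

S ::= * ( S' | B * S'; B ::= + id B'; S' ::= B S' | ε; B' ::= ) B' | S * B' | ε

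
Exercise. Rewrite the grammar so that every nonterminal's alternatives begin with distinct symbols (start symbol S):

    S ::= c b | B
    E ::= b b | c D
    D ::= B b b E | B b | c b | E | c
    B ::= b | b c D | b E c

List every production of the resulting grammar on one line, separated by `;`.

D has alternatives sharing prefix 'B b': factor to D → B b D' with D' → b E | ε.
D has alternatives sharing prefix 'c': factor to D → c D'' with D'' → b | ε.
B has alternatives sharing prefix 'b': factor to B → b B' with B' → ε | c D | E c.

S ::= c b | B; E ::= b b | c D; D ::= E | B b D' | c D''; B ::= b B'; D' ::= b E | epsilon; D'' ::= b | epsilon; B' ::= epsilon | c D | E c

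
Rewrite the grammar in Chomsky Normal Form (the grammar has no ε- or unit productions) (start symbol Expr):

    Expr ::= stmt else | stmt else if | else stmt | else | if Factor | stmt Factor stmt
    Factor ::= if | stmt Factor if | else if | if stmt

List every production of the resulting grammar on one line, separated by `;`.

Introduce a nonterminal for each terminal appearing in a rule of length ≥ 2: X1 → stmt, X2 → else, X3 → if.
Binarize each right-hand side of length ≥ 3 by chaining fresh nonterminals (Y1, Y2, …): affected rules were Expr → X1 X2 X3; Expr → X1 Factor X1; Factor → X1 Factor X3.

Expr ::= X1 X2 | X1 Y1 | X2 X1 | else | X3 Factor | X1 Y2; Factor ::= if | X1 Y3 | X2 X3 | X3 X1; X1 ::= stmt; X2 ::= else; X3 ::= if; Y1 ::= X2 X3; Y2 ::= Factor X1; Y3 ::= Factor X3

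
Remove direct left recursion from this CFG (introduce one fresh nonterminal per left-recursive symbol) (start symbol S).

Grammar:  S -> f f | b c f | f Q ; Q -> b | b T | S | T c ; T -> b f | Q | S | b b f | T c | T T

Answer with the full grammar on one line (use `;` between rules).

S -> f f | b c f | f Q; Q -> b | b T | S | T c; T -> b f T' | Q T' | S T' | b b f T'; T' -> c T' | T T' | ε

Directly left-recursive nonterminal: T.
For T: α = {c, T}, β = {b f, Q, S, b b f}. Rewrite as T → β T' and T' → α T' | ε.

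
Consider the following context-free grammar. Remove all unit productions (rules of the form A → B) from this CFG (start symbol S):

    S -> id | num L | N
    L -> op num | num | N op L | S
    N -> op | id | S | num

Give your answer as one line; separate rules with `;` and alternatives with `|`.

Unit pairs: L ⇒* {N, S}; N ⇒* {S}; S ⇒* {N}.
For each unit pair (A, B), copy every non-unit production of B to A, then drop all unit productions.

S -> id | num L | op | num; L -> op num | num | N op L | id | num L | op; N -> id | num L | op | num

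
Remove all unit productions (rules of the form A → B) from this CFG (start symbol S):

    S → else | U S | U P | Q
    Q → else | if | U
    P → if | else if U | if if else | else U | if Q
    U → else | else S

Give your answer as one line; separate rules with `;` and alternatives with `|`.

Unit pairs: Q ⇒* {U}; S ⇒* {Q, U}.
For each unit pair (A, B), copy every non-unit production of B to A, then drop all unit productions.

S → else | else S | U S | U P | if; Q → else | else S | if; P → if | else if U | if if else | else U | if Q; U → else | else S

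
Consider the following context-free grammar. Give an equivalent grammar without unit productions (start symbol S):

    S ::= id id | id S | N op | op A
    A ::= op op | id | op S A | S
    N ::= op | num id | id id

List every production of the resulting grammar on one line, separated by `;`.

S ::= id id | id S | N op | op A; A ::= id id | id S | N op | op A | op op | id | op S A; N ::= op | num id | id id

Unit pairs: A ⇒* {S}.
Replace each nonterminal's rules with the union of the non-unit rules of every nonterminal it unit-derives.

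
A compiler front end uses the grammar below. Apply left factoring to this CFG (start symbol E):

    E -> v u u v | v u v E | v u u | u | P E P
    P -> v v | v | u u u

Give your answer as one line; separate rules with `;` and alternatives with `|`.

E has alternatives sharing prefix 'v u': factor to E → v u E' with E' → u v | v E | u.
P has alternatives sharing prefix 'v': factor to P → v P' with P' → v | ε.
E' has alternatives sharing prefix 'u': factor to E' → u E'' with E'' → v | ε.

E -> u | P E P | v u E'; P -> u u u | v P'; E' -> v E | u E''; P' -> v | ε; E'' -> v | ε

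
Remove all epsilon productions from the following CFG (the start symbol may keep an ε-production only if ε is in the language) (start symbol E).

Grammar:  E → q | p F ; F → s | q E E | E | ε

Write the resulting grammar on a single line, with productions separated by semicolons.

E → q | p F | p; F → s | q E E | E

Nullable nonterminals: {F}.
ε ∉ L(G), so no ε-production is kept.
Add the nullable-subset variants: E → p F gives p F | p.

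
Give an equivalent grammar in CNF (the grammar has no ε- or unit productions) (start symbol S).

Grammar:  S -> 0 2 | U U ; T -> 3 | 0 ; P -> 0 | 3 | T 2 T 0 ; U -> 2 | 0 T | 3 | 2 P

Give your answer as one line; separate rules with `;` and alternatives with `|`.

Introduce a nonterminal for each terminal appearing in a rule of length ≥ 2: X1 → 0, X2 → 2.
Binarize each right-hand side of length ≥ 3 by chaining fresh nonterminals (Y1, Y2, …): affected rules were P → T X2 T X1.

S -> X1 X2 | U U; T -> 3 | 0; P -> 0 | 3 | T Y1; U -> 2 | X1 T | 3 | X2 P; X1 -> 0; X2 -> 2; Y1 -> X2 Y2; Y2 -> T X1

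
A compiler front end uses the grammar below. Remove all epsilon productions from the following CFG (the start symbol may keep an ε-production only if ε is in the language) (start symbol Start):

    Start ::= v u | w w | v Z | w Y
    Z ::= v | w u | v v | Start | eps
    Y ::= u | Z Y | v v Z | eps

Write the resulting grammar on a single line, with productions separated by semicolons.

Start ::= v u | w w | v Z | v | w Y | w; Z ::= v | w u | v v | Start; Y ::= u | Z Y | Z | v v Z | v v

Nullable set = {Y, Z}.
ε ∉ L(G), so no ε-production is kept.
Expand every rule over subsets of its nullable positions: Start → v Z gives v Z | v. Start → w Y gives w Y | w. Y → Z Y gives Z Y | Z. Y → v v Z gives v v Z | v v.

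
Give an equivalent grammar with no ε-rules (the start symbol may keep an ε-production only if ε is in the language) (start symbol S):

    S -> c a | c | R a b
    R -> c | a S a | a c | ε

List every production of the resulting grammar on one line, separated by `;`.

S -> c a | c | R a b | a b; R -> c | a S a | a c

Nullable nonterminals: {R}.
ε ∉ L(G), so no ε-production is kept.
Add the nullable-subset variants: S → R a b gives R a b | a b.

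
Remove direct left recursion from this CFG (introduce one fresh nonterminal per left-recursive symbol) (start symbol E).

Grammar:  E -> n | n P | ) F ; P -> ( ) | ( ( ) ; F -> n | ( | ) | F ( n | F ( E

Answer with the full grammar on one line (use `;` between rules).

E -> n | n P | ) F; P -> ( ) | ( ( ); F -> n F' | ( F' | ) F'; F' -> ( n F' | ( E F' | ε

Directly left-recursive nonterminal: F.
For F: α = {( n, ( E}, β = {n, (, )}. Rewrite as F → β F' and F' → α F' | ε.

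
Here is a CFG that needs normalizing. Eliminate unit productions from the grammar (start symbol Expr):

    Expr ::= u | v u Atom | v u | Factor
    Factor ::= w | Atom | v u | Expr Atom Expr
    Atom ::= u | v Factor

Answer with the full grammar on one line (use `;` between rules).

Unit pairs: Expr ⇒* {Atom, Factor}; Factor ⇒* {Atom}.
For each unit pair (A, B), copy every non-unit production of B to A, then drop all unit productions.

Expr ::= u | v Factor | w | v u | Expr Atom Expr | v u Atom; Factor ::= u | v Factor | w | v u | Expr Atom Expr; Atom ::= u | v Factor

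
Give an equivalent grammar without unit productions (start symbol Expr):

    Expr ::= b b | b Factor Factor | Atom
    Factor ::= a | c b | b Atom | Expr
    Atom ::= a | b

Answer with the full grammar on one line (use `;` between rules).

Unit pairs: Expr ⇒* {Atom}; Factor ⇒* {Atom, Expr}.
Replace each nonterminal's rules with the union of the non-unit rules of every nonterminal it unit-derives.

Expr ::= a | b | b b | b Factor Factor; Factor ::= a | b | c b | b Atom | b b | b Factor Factor; Atom ::= a | b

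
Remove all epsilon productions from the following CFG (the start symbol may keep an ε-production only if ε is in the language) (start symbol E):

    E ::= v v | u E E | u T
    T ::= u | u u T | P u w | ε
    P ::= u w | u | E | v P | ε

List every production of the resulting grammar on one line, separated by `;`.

Nullable nonterminals: {P, T}.
ε ∉ L(G), so no ε-production is kept.
Add the nullable-subset variants: E → u T gives u T | u. T → u u T gives u u T | u u. T → P u w gives P u w | u w. P → v P gives v P | v.

E ::= v v | u E E | u T | u; T ::= u | u u T | u u | P u w | u w; P ::= u w | u | E | v P | v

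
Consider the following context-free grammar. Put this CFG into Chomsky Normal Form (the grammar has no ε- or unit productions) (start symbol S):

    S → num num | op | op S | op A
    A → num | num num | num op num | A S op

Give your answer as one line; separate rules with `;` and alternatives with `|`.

S → X1 X1 | op | X2 S | X2 A; A → num | X1 X1 | X1 Y1 | A Y2; X1 → num; X2 → op; Y1 → X2 X1; Y2 → S X2

Introduce a nonterminal for each terminal appearing in a rule of length ≥ 2: X1 → num, X2 → op.
Binarize each right-hand side of length ≥ 3 by chaining fresh nonterminals (Y1, Y2, …): affected rules were A → X1 X2 X1; A → A S X2.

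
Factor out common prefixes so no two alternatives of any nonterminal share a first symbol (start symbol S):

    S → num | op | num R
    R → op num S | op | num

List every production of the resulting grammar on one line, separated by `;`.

S has alternatives sharing prefix 'num': factor to S → num S' with S' → ε | R.
R has alternatives sharing prefix 'op': factor to R → op R' with R' → num S | ε.

S → op | num S'; R → num | op R'; S' → ε | R; R' → num S | ε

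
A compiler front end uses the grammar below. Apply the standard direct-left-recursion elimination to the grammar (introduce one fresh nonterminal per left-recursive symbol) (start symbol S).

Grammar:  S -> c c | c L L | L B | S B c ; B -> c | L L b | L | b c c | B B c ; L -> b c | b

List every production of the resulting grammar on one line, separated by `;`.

S -> c c S' | c L L S' | L B S'; B -> c B' | L L b B' | L B' | b c c B'; L -> b c | b; S' -> B c S' | epsilon; B' -> B c B' | epsilon

Left recursion appears on S, B.
For S: α = {B c}, β = {c c, c L L, L B}. Rewrite as S → β S' and S' → α S' | ε.
For B: α = {B c}, β = {c, L L b, L, b c c}. Rewrite as B → β B' and B' → α B' | ε.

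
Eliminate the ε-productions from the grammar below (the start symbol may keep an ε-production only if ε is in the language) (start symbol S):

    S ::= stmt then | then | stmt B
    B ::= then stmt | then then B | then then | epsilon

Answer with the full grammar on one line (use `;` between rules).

The nullable symbols are {B}.
ε ∉ L(G), so no ε-production is kept.
For each production, add variants omitting each subset of nullable occurrences: S → stmt B gives stmt B | stmt. B → then then B gives then then B | then then.

S ::= stmt then | then | stmt B | stmt; B ::= then stmt | then then B | then then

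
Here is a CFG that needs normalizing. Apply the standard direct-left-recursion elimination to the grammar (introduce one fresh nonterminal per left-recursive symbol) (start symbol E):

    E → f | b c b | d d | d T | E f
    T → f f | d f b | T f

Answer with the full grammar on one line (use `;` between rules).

E → f E' | b c b E' | d d E' | d T E'; T → f f T' | d f b T'; E' → f E' | ε; T' → f T' | ε

Left recursion appears on E, T.
For E: α = {f}, β = {f, b c b, d d, d T}. Rewrite as E → β E' and E' → α E' | ε.
For T: α = {f}, β = {f f, d f b}. Rewrite as T → β T' and T' → α T' | ε.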